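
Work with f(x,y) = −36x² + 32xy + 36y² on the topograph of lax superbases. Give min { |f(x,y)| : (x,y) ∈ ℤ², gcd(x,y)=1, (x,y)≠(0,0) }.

river: ρ → (36,40,-32)
river: ρ → (-32,24,44)
river: ρ → (44,64,-12)
river: ρ → (-12,56,64)
river: ρ → (64,72,-4)
river: ρ → (-4,72,64)
river: ρ → (64,56,-12)
river: ρ → (-12,64,44)
river: ρ → (44,24,-32)
river: ρ → (-32,40,36)
river: ρ → (36,32,-36)
river: ρ → (-36,40,32)
river: ρ → (32,24,-44)
river: ρ → (-44,64,12)
river: ρ → (12,56,-64)
river: ρ → (-64,72,4)
river: ρ → (4,72,-64)
river: ρ → (-64,56,12)
river: ρ → (12,64,-44)
river: ρ → (-44,24,32)
river: ρ → (32,40,-36)
river: ρ → (-36,32,36)
closes: descent 0, river 22
min |a| on river = 4

4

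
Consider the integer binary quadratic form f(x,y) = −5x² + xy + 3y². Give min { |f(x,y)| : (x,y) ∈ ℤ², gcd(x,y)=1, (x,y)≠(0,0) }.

descent: ρ → (3,5,-3)  [lands on river]
river: ρ → (-3,7,1)
river: ρ → (1,7,-3)
river: ρ → (-3,5,3)
river: ρ → (3,7,-1)
river: ρ → (-1,7,3)
closes: descent 1, river 6
min |a| on river = 1

1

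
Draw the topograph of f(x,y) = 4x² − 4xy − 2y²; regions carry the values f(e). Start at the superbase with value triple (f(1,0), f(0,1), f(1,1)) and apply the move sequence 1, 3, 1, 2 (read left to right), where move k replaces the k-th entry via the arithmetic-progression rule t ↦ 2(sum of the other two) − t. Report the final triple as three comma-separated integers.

start (4,-2,-2) = (f(1,0),f(0,1),f(1,1))
replace slot 1: 2·((-2)+(-2)) − 4 = -12 → (-12,-2,-2)
replace slot 3: 2·((-12)+(-2)) − (-2) = -26 → (-12,-2,-26)
replace slot 1: 2·((-2)+(-26)) − (-12) = -44 → (-44,-2,-26)
replace slot 2: 2·((-44)+(-26)) − (-2) = -138 → (-44,-138,-26)

-44,-138,-26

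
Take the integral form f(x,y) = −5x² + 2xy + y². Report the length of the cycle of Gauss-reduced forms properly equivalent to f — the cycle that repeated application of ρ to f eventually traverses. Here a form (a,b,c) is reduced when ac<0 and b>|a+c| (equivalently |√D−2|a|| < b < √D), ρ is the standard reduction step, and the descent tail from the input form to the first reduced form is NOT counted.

D = 24, ⌊√D⌋ = 4
descent: ρ → (1,4,-2)  [lands on river]
river: ρ → (-2,4,1)
ρ-cycle length = 2 (tail of 1 descent step not counted)

2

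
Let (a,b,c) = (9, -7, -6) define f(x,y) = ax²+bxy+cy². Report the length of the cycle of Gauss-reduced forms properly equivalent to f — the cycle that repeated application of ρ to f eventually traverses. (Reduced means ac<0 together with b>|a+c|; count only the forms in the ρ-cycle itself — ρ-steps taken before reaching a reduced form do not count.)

D = 265, ⌊√D⌋ = 16
descent: ρ → (-6,7,9)  [lands on river]
river: ρ → (9,11,-4)
river: ρ → (-4,13,6)
river: ρ → (6,11,-6)
river: ρ → (-6,13,4)
river: ρ → (4,11,-9)
river: ρ → (-9,7,6)
river: ρ → (6,5,-10)
river: ρ → (-10,15,1)
river: ρ → (1,15,-10)
river: ρ → (-10,5,6)
river: ρ → (6,7,-9)
river: ρ → (-9,11,4)
river: ρ → (4,13,-6)
river: ρ → (-6,11,6)
river: ρ → (6,13,-4)
river: ρ → (-4,11,9)
river: ρ → (9,7,-6)
river: ρ → (-6,5,10)
river: ρ → (10,15,-1)
river: ρ → (-1,15,10)
river: ρ → (10,5,-6)
ρ-cycle length = 22 (tail of 1 descent step not counted)

22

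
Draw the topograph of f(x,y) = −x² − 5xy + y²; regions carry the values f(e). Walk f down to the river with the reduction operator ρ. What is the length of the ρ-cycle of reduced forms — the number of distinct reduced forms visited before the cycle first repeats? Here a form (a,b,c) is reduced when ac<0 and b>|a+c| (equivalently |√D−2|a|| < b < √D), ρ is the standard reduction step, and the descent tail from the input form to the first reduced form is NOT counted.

D = 29, ⌊√D⌋ = 5
descent: ρ → (1,5,-1)  [lands on river]
river: ρ → (-1,5,1)
ρ-cycle length = 2 (tail of 1 descent step not counted)

2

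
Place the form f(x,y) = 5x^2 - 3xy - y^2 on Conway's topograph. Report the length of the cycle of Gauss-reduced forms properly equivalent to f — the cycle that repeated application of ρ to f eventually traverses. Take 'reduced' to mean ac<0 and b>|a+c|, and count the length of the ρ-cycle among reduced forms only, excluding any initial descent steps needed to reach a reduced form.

D = 29, ⌊√D⌋ = 5
descent: ρ → (-1,5,1)  [lands on river]
river: ρ → (1,5,-1)
ρ-cycle length = 2 (tail of 1 descent step not counted)

2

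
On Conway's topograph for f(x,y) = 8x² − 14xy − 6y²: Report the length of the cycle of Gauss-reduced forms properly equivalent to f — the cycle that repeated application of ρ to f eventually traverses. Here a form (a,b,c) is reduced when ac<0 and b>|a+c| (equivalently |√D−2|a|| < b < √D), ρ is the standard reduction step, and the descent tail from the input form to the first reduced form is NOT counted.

D = 388, ⌊√D⌋ = 19
descent: ρ → (-6,14,8)  [lands on river]
river: ρ → (8,18,-2)
river: ρ → (-2,18,8)
river: ρ → (8,14,-6)
river: ρ → (-6,10,12)
river: ρ → (12,14,-4)
river: ρ → (-4,18,4)
river: ρ → (4,14,-12)
river: ρ → (-12,10,6)
river: ρ → (6,14,-8)
river: ρ → (-8,18,2)
river: ρ → (2,18,-8)
river: ρ → (-8,14,6)
river: ρ → (6,10,-12)
river: ρ → (-12,14,4)
river: ρ → (4,18,-4)
river: ρ → (-4,14,12)
river: ρ → (12,10,-6)
ρ-cycle length = 18 (tail of 1 descent step not counted)

18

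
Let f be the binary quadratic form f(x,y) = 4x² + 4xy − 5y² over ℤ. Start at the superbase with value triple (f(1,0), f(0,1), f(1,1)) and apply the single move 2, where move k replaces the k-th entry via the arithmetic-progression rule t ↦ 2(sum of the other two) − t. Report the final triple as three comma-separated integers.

start (4,-5,3) = (f(1,0),f(0,1),f(1,1))
replace slot 2: 2·(4+3) − (-5) = 19 → (4,19,3)

4,19,3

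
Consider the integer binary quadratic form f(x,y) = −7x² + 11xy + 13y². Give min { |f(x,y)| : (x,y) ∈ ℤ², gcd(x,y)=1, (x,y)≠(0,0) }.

river: ρ → (13,15,-5)
river: ρ → (-5,15,13)
river: ρ → (13,11,-7)
river: ρ → (-7,17,7)
river: ρ → (7,11,-13)
river: ρ → (-13,15,5)
river: ρ → (5,15,-13)
river: ρ → (-13,11,7)
river: ρ → (7,17,-7)
river: ρ → (-7,11,13)
closes: descent 0, river 10
min |a| on river = 5

5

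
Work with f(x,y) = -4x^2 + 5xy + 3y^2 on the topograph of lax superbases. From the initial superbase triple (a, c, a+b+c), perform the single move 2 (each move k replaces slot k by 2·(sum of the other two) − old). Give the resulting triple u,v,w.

start (-4,3,4) = (f(1,0),f(0,1),f(1,1))
replace slot 2: 2·((-4)+4) − 3 = -3 → (-4,-3,4)

-4,-3,4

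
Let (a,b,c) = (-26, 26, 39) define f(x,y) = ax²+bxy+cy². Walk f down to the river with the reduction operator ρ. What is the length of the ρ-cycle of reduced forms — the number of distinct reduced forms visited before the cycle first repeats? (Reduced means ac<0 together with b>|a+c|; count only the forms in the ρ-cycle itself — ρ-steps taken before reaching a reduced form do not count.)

D = 4732, ⌊√D⌋ = 68
river: ρ → (39,52,-13)
river: ρ → (-13,52,39)
river: ρ → (39,26,-26)
river: ρ → (-26,26,39)
ρ-cycle length = 4 (tail of 0 descent steps not counted)

4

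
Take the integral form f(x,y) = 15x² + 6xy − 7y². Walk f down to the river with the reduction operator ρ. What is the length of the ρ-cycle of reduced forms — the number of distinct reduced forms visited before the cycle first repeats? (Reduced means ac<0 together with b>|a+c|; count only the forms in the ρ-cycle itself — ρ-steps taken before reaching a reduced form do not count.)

D = 456, ⌊√D⌋ = 21
descent: ρ → (-7,8,14)  [lands on river]
river: ρ → (14,20,-1)
river: ρ → (-1,20,14)
river: ρ → (14,8,-7)
river: ρ → (-7,20,2)
river: ρ → (2,20,-7)
ρ-cycle length = 6 (tail of 1 descent step not counted)

6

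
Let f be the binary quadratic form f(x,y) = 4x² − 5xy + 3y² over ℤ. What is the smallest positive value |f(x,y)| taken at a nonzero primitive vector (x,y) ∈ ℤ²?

translate: b→3 (≡-5 mod 8), so (4,-5,3)→(4,3,2)
flip: (4,3,2)→(2,-3,4)
translate: b→1 (≡-3 mod 4), so (2,-3,4)→(2,1,3)
reduced (well bottom): (2,1,3) with a≤c, −a<b≤a
well minimum = a = 2

2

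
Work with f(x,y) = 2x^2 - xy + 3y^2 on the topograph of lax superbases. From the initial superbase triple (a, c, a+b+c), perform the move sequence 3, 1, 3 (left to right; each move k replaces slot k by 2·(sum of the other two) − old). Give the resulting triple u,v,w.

start (2,3,4) = (f(1,0),f(0,1),f(1,1))
replace slot 3: 2·(2+3) − 4 = 6 → (2,3,6)
replace slot 1: 2·(3+6) − 2 = 16 → (16,3,6)
replace slot 3: 2·(16+3) − 6 = 32 → (16,3,32)

16,3,32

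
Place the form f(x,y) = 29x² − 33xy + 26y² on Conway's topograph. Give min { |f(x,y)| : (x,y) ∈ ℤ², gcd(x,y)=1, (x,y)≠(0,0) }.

translate: b→25 (≡-33 mod 58), so (29,-33,26)→(29,25,22)
flip: (29,25,22)→(22,-25,29)
translate: b→19 (≡-25 mod 44), so (22,-25,29)→(22,19,26)
reduced (well bottom): (22,19,26) with a≤c, −a<b≤a
well minimum = a = 22

22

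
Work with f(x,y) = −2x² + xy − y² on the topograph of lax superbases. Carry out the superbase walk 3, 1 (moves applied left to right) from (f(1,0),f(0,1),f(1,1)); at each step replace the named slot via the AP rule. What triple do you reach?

start (-2,-1,-2) = (f(1,0),f(0,1),f(1,1))
replace slot 3: 2·((-2)+(-1)) − (-2) = -4 → (-2,-1,-4)
replace slot 1: 2·((-1)+(-4)) − (-2) = -8 → (-8,-1,-4)

-8,-1,-4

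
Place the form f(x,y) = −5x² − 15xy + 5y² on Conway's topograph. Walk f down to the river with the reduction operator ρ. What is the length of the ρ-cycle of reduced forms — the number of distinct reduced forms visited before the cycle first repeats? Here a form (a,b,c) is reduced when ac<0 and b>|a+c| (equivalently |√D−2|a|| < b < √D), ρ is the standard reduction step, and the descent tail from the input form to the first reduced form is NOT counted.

D = 325, ⌊√D⌋ = 18
descent: ρ → (5,15,-5)  [lands on river]
river: ρ → (-5,15,5)
ρ-cycle length = 2 (tail of 1 descent step not counted)

2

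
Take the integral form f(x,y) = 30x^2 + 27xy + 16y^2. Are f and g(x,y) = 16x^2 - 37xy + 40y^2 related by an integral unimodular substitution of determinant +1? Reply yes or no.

D₁ = -1191, D₂ = -1191
f: flip: (30,27,16)→(16,-27,30)
f: translate: b→5 (≡-27 mod 32), so (16,-27,30)→(16,5,19)
f: reduced (well bottom): (16,5,19) with a≤c, −a<b≤a
g: translate: b→-5 (≡-37 mod 32), so (16,-37,40)→(16,-5,19)
g: reduced (well bottom): (16,-5,19) with a≤c, −a<b≤a
reduced forms (16, 5, 19) vs (16, -5, 19) ⇒ inequivalent

no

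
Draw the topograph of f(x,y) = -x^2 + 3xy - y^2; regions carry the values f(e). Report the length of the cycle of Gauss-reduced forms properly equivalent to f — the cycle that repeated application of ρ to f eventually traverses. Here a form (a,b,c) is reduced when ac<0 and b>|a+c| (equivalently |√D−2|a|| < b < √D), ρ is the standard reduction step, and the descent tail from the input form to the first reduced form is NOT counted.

D = 5, ⌊√D⌋ = 2
descent: ρ → (-1,1,1)  [lands on river]
river: ρ → (1,1,-1)
ρ-cycle length = 2 (tail of 1 descent step not counted)

2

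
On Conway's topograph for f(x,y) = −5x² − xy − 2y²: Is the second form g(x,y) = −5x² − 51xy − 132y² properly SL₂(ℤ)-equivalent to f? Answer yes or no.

D₁ = -39, D₂ = -39
f is negative-definite; reduce −f:
−f: flip: (5,1,2)→(2,-1,5)
−f: reduced (well bottom): (2,-1,5) with a≤c, −a<b≤a
flip sign back: reduced form of f is (-2,1,-5)
g is negative-definite; reduce −g:
−g: translate: b→1 (≡51 mod 10), so (5,51,132)→(5,1,2)
−g: flip: (5,1,2)→(2,-1,5)
−g: reduced (well bottom): (2,-1,5) with a≤c, −a<b≤a
flip sign back: reduced form of g is (-2,1,-5)
reduced forms (-2, 1, -5) vs (-2, 1, -5) ⇒ equivalent

yes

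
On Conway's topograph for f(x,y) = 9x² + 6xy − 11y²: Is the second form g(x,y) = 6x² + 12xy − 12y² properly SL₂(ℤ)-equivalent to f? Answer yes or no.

D₁ = 432, D₂ = 432
river cycle of f (length 8): (-11, 16, 4), (4, 16, -11), (-11, 6, 9), (9, 12, -8), (-8, 20, 1), (1, 20, -8), (-8, 12, 9), (9, 6, -11)
river cycle of g (length 2): (-12, 12, 6), (6, 12, -12)
cycles differ ⇒ inequivalent

no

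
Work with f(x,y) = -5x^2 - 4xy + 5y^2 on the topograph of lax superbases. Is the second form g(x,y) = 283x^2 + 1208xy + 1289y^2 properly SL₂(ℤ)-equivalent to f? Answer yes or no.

D₁ = 116, D₂ = 116
river cycle of f (length 10): (5, 4, -5), (-5, 6, 4), (4, 10, -1), (-1, 10, 4), (4, 6, -5), (-5, 4, 5), (5, 6, -4), (-4, 10, 1), (1, 10, -4), (-4, 6, 5)
river cycle of g (length 10): (5, 4, -5), (-5, 6, 4), (4, 10, -1), (-1, 10, 4), (4, 6, -5), (-5, 4, 5), (5, 6, -4), (-4, 10, 1), (1, 10, -4), (-4, 6, 5)
cycles coincide ⇒ equivalent

yes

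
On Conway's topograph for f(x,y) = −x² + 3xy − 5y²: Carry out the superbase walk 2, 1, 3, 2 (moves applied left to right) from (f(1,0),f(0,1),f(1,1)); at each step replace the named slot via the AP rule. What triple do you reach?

start (-1,-5,-3) = (f(1,0),f(0,1),f(1,1))
replace slot 2: 2·((-1)+(-3)) − (-5) = -3 → (-1,-3,-3)
replace slot 1: 2·((-3)+(-3)) − (-1) = -11 → (-11,-3,-3)
replace slot 3: 2·((-11)+(-3)) − (-3) = -25 → (-11,-3,-25)
replace slot 2: 2·((-11)+(-25)) − (-3) = -69 → (-11,-69,-25)

-11,-69,-25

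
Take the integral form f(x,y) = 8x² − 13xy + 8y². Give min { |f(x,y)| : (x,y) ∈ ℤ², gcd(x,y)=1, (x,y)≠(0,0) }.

translate: b→3 (≡-13 mod 16), so (8,-13,8)→(8,3,3)
flip: (8,3,3)→(3,-3,8)
translate: b→3 (≡-3 mod 6), so (3,-3,8)→(3,3,8)
reduced (well bottom): (3,3,8) with a≤c, −a<b≤a
well minimum = a = 3

3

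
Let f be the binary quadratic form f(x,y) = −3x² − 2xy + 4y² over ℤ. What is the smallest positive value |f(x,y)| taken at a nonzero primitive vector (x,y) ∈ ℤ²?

descent: ρ → (4,2,-3)  [lands on river]
river: ρ → (-3,4,3)
river: ρ → (3,2,-4)
river: ρ → (-4,6,1)
river: ρ → (1,6,-4)
river: ρ → (-4,2,3)
river: ρ → (3,4,-3)
river: ρ → (-3,2,4)
river: ρ → (4,6,-1)
river: ρ → (-1,6,4)
closes: descent 1, river 10
min |a| on river = 1

1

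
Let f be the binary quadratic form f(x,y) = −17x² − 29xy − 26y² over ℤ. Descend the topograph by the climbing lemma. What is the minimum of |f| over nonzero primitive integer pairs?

translate: b→-5 (≡29 mod 34), so (17,29,26)→(17,-5,14)
flip: (17,-5,14)→(14,5,17)
reduced (well bottom): (14,5,17) with a≤c, −a<b≤a
well minimum |f| = |-14| = 14 (negative-definite)

14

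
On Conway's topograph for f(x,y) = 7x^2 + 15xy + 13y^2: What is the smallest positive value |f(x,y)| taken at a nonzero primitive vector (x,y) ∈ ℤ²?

translate: b→1 (≡15 mod 14), so (7,15,13)→(7,1,5)
flip: (7,1,5)→(5,-1,7)
reduced (well bottom): (5,-1,7) with a≤c, −a<b≤a
well minimum = a = 5

5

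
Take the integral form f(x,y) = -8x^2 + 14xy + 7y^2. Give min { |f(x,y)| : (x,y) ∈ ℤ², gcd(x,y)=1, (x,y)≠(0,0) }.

river: ρ → (7,14,-8)
river: ρ → (-8,18,3)
river: ρ → (3,18,-8)
river: ρ → (-8,14,7)
closes: descent 0, river 4
min |a| on river = 3

3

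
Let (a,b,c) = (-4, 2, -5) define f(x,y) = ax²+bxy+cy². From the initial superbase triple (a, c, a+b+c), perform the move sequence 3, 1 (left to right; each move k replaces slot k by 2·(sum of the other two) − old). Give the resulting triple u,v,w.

start (-4,-5,-7) = (f(1,0),f(0,1),f(1,1))
replace slot 3: 2·((-4)+(-5)) − (-7) = -11 → (-4,-5,-11)
replace slot 1: 2·((-5)+(-11)) − (-4) = -28 → (-28,-5,-11)

-28,-5,-11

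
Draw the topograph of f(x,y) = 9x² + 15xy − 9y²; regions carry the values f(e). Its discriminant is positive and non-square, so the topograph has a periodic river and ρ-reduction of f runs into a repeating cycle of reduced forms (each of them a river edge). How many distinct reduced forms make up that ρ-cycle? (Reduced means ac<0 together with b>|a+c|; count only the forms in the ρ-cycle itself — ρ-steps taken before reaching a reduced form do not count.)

D = 549, ⌊√D⌋ = 23
river: ρ → (-9,21,3)
river: ρ → (3,21,-9)
river: ρ → (-9,15,9)
river: ρ → (9,21,-3)
river: ρ → (-3,21,9)
river: ρ → (9,15,-9)
ρ-cycle length = 6 (tail of 0 descent steps not counted)

6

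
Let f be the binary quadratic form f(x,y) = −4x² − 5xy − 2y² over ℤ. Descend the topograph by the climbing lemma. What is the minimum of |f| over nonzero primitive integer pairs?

translate: b→-3 (≡5 mod 8), so (4,5,2)→(4,-3,1)
flip: (4,-3,1)→(1,3,4)
translate: b→1 (≡3 mod 2), so (1,3,4)→(1,1,2)
reduced (well bottom): (1,1,2) with a≤c, −a<b≤a
well minimum |f| = |-1| = 1 (negative-definite)

1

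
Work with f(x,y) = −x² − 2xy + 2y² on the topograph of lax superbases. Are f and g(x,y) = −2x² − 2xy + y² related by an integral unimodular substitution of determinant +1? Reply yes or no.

D₁ = 12, D₂ = 12
river cycle of f (length 2): (2, 2, -1), (-1, 2, 2)
river cycle of g (length 2): (1, 2, -2), (-2, 2, 1)
cycles differ ⇒ inequivalent

no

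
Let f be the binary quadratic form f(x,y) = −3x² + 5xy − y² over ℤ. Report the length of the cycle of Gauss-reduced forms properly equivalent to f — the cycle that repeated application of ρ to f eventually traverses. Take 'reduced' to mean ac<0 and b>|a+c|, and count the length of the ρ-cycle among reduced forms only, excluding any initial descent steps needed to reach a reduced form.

D = 13, ⌊√D⌋ = 3
descent: ρ → (-1,3,1)  [lands on river]
river: ρ → (1,3,-1)
ρ-cycle length = 2 (tail of 1 descent step not counted)

2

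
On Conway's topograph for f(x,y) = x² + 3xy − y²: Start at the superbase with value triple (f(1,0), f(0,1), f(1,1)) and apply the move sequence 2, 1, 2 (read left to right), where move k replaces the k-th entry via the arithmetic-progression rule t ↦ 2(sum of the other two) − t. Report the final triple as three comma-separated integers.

start (1,-1,3) = (f(1,0),f(0,1),f(1,1))
replace slot 2: 2·(1+3) − (-1) = 9 → (1,9,3)
replace slot 1: 2·(9+3) − 1 = 23 → (23,9,3)
replace slot 2: 2·(23+3) − 9 = 43 → (23,43,3)

23,43,3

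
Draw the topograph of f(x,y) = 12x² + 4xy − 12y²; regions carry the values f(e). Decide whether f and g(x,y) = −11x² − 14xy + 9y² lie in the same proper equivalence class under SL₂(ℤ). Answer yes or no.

D₁ = 592, D₂ = 592
river cycle of f (length 6): (-12, 20, 4), (4, 20, -12), (-12, 4, 12), (12, 20, -4), (-4, 20, 12), (12, 4, -12)
river cycle of g (length 6): (9, 14, -11), (-11, 8, 12), (12, 16, -7), (-7, 12, 16), (16, 20, -3), (-3, 22, 9)
cycles differ ⇒ inequivalent

no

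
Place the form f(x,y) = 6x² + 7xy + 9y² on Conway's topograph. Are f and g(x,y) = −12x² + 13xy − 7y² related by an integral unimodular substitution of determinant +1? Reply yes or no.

D₁ = -167, D₂ = -167
f: translate: b→-5 (≡7 mod 12), so (6,7,9)→(6,-5,8)
f: reduced (well bottom): (6,-5,8) with a≤c, −a<b≤a
g is negative-definite; reduce −g:
−g: translate: b→11 (≡-13 mod 24), so (12,-13,7)→(12,11,6)
−g: flip: (12,11,6)→(6,-11,12)
−g: translate: b→1 (≡-11 mod 12), so (6,-11,12)→(6,1,7)
−g: reduced (well bottom): (6,1,7) with a≤c, −a<b≤a
flip sign back: reduced form of g is (-6,-1,-7)
reduced forms (6, -5, 8) vs (-6, -1, -7) ⇒ inequivalent

no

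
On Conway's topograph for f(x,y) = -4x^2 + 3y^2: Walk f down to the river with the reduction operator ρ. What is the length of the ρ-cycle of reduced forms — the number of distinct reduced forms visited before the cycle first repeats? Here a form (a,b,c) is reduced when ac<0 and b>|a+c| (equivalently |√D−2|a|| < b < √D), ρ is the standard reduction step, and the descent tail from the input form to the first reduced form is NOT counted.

D = 48, ⌊√D⌋ = 6
descent: ρ → (3,6,-1)  [lands on river]
river: ρ → (-1,6,3)
ρ-cycle length = 2 (tail of 1 descent step not counted)

2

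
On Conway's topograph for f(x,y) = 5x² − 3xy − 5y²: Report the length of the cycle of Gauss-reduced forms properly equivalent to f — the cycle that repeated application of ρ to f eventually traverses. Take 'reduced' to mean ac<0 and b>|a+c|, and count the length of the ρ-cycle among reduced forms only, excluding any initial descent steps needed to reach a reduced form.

D = 109, ⌊√D⌋ = 10
descent: ρ → (-5,3,5)  [lands on river]
river: ρ → (5,7,-3)
river: ρ → (-3,5,7)
river: ρ → (7,9,-1)
river: ρ → (-1,9,7)
river: ρ → (7,5,-3)
river: ρ → (-3,7,5)
river: ρ → (5,3,-5)
river: ρ → (-5,7,3)
river: ρ → (3,5,-7)
river: ρ → (-7,9,1)
river: ρ → (1,9,-7)
river: ρ → (-7,5,3)
river: ρ → (3,7,-5)
ρ-cycle length = 14 (tail of 1 descent step not counted)

14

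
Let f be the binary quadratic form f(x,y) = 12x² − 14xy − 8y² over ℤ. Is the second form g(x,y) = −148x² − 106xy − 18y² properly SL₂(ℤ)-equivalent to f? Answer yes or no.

D₁ = 580, D₂ = 580
river cycle of f (length 10): (-8, 14, 12), (12, 10, -10), (-10, 10, 12), (12, 14, -8), (-8, 18, 8), (8, 14, -12), (-12, 10, 10), (10, 10, -12), (-12, 14, 8), (8, 18, -8)
river cycle of g (length 10): (8, 18, -8), (-8, 14, 12), (12, 10, -10), (-10, 10, 12), (12, 14, -8), (-8, 18, 8), (8, 14, -12), (-12, 10, 10), (10, 10, -12), (-12, 14, 8)
cycles coincide ⇒ equivalent

yes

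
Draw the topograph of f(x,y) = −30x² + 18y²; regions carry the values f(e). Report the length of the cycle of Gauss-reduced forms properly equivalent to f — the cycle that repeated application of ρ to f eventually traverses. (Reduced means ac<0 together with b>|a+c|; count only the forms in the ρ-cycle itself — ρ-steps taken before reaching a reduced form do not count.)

D = 2160, ⌊√D⌋ = 46
descent: ρ → (18,36,-12)  [lands on river]
river: ρ → (-12,36,18)
ρ-cycle length = 2 (tail of 1 descent step not counted)

2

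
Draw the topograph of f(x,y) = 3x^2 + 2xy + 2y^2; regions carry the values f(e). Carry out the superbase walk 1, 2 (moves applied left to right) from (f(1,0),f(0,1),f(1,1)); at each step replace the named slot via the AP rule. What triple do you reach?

start (3,2,7) = (f(1,0),f(0,1),f(1,1))
replace slot 1: 2·(2+7) − 3 = 15 → (15,2,7)
replace slot 2: 2·(15+7) − 2 = 42 → (15,42,7)

15,42,7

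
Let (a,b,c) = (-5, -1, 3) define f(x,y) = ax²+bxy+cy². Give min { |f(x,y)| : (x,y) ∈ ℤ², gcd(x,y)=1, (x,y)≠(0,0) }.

descent: ρ → (3,7,-1)  [lands on river]
river: ρ → (-1,7,3)
river: ρ → (3,5,-3)
river: ρ → (-3,7,1)
river: ρ → (1,7,-3)
river: ρ → (-3,5,3)
closes: descent 1, river 6
min |a| on river = 1

1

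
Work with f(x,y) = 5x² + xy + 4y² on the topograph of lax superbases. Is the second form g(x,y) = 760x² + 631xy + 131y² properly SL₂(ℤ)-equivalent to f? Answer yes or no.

D₁ = -79, D₂ = -79
f: flip: (5,1,4)→(4,-1,5)
f: reduced (well bottom): (4,-1,5) with a≤c, −a<b≤a
g: flip: (760,631,131)→(131,-631,760)
g: translate: b→-107 (≡-631 mod 262), so (131,-631,760)→(131,-107,22)
g: flip: (131,-107,22)→(22,107,131)
g: translate: b→19 (≡107 mod 44), so (22,107,131)→(22,19,5)
g: flip: (22,19,5)→(5,-19,22)
g: translate: b→1 (≡-19 mod 10), so (5,-19,22)→(5,1,4)
g: flip: (5,1,4)→(4,-1,5)
g: reduced (well bottom): (4,-1,5) with a≤c, −a<b≤a
reduced forms (4, -1, 5) vs (4, -1, 5) ⇒ equivalent

yes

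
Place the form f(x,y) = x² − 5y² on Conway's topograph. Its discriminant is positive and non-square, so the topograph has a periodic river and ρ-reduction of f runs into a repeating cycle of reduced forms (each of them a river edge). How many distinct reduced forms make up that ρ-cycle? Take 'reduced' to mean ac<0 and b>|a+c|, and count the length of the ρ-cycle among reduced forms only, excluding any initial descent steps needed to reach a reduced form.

D = 20, ⌊√D⌋ = 4
descent: ρ → (-5,0,1)
descent: ρ → (1,4,-1)  [lands on river]
river: ρ → (-1,4,1)
ρ-cycle length = 2 (tail of 2 descent steps not counted)

2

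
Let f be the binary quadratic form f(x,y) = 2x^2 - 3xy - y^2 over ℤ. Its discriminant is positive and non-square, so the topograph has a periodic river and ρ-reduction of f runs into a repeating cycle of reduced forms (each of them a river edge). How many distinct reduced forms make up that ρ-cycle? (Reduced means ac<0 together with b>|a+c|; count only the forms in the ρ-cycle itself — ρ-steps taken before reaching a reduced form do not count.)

D = 17, ⌊√D⌋ = 4
descent: ρ → (-1,3,2)  [lands on river]
river: ρ → (2,1,-2)
river: ρ → (-2,3,1)
river: ρ → (1,3,-2)
river: ρ → (-2,1,2)
river: ρ → (2,3,-1)
ρ-cycle length = 6 (tail of 1 descent step not counted)

6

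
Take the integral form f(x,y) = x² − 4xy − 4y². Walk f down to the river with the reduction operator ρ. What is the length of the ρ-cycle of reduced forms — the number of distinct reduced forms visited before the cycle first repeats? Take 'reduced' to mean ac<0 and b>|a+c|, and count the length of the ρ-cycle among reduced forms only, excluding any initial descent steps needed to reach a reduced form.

D = 32, ⌊√D⌋ = 5
descent: ρ → (-4,4,1)  [lands on river]
river: ρ → (1,4,-4)
ρ-cycle length = 2 (tail of 1 descent step not counted)

2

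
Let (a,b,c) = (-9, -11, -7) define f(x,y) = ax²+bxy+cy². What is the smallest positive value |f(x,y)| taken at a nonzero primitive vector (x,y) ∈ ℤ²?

translate: b→-7 (≡11 mod 18), so (9,11,7)→(9,-7,5)
flip: (9,-7,5)→(5,7,9)
translate: b→-3 (≡7 mod 10), so (5,7,9)→(5,-3,7)
reduced (well bottom): (5,-3,7) with a≤c, −a<b≤a
well minimum |f| = |-5| = 5 (negative-definite)

5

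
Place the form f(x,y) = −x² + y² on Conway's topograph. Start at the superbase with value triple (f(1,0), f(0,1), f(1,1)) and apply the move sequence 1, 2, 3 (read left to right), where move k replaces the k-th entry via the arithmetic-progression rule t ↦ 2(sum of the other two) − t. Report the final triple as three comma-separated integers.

start (-1,1,0) = (f(1,0),f(0,1),f(1,1))
replace slot 1: 2·(1+0) − (-1) = 3 → (3,1,0)
replace slot 2: 2·(3+0) − 1 = 5 → (3,5,0)
replace slot 3: 2·(3+5) − 0 = 16 → (3,5,16)

3,5,16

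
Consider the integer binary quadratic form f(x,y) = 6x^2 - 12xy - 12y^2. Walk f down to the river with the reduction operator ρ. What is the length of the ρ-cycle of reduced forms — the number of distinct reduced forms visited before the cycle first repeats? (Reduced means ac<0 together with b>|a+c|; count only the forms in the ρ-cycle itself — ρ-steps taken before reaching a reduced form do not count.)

D = 432, ⌊√D⌋ = 20
descent: ρ → (-12,12,6)  [lands on river]
river: ρ → (6,12,-12)
ρ-cycle length = 2 (tail of 1 descent step not counted)

2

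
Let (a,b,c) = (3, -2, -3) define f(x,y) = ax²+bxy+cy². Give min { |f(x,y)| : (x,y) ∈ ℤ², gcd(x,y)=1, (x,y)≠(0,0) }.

descent: ρ → (-3,2,3)  [lands on river]
river: ρ → (3,4,-2)
river: ρ → (-2,4,3)
river: ρ → (3,2,-3)
river: ρ → (-3,4,2)
river: ρ → (2,4,-3)
closes: descent 1, river 6
min |a| on river = 2

2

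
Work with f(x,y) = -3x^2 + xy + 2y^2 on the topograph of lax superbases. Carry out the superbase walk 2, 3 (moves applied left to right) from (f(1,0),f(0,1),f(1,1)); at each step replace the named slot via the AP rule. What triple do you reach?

start (-3,2,0) = (f(1,0),f(0,1),f(1,1))
replace slot 2: 2·((-3)+0) − 2 = -8 → (-3,-8,0)
replace slot 3: 2·((-3)+(-8)) − 0 = -22 → (-3,-8,-22)

-3,-8,-22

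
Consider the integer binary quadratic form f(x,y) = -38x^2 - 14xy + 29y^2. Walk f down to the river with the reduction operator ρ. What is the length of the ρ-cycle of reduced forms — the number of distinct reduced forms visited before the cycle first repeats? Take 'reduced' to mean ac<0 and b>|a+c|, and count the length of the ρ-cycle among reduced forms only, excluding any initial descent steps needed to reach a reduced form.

D = 4604, ⌊√D⌋ = 67
descent: ρ → (29,14,-38)  [lands on river]
river: ρ → (-38,62,5)
river: ρ → (5,58,-62)
river: ρ → (-62,66,1)
river: ρ → (1,66,-62)
river: ρ → (-62,58,5)
river: ρ → (5,62,-38)
river: ρ → (-38,14,29)
river: ρ → (29,44,-23)
river: ρ → (-23,48,25)
river: ρ → (25,52,-19)
river: ρ → (-19,62,10)
river: ρ → (10,58,-31)
river: ρ → (-31,66,2)
river: ρ → (2,66,-31)
river: ρ → (-31,58,10)
river: ρ → (10,62,-19)
river: ρ → (-19,52,25)
river: ρ → (25,48,-23)
river: ρ → (-23,44,29)
ρ-cycle length = 20 (tail of 1 descent step not counted)

20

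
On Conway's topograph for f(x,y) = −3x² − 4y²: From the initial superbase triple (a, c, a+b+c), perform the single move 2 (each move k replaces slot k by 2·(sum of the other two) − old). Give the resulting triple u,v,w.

start (-3,-4,-7) = (f(1,0),f(0,1),f(1,1))
replace slot 2: 2·((-3)+(-7)) − (-4) = -16 → (-3,-16,-7)

-3,-16,-7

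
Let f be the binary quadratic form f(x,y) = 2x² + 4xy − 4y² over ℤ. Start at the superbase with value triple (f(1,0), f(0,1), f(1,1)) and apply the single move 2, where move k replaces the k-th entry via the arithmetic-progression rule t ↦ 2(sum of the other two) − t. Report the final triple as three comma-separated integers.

start (2,-4,2) = (f(1,0),f(0,1),f(1,1))
replace slot 2: 2·(2+2) − (-4) = 12 → (2,12,2)

2,12,2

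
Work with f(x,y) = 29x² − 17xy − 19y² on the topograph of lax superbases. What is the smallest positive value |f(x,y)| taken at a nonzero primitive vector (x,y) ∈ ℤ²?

descent: ρ → (-19,17,29)  [lands on river]
river: ρ → (29,41,-7)
river: ρ → (-7,43,23)
river: ρ → (23,49,-1)
river: ρ → (-1,49,23)
river: ρ → (23,43,-7)
river: ρ → (-7,41,29)
river: ρ → (29,17,-19)
river: ρ → (-19,21,27)
river: ρ → (27,33,-13)
river: ρ → (-13,45,9)
river: ρ → (9,45,-13)
river: ρ → (-13,33,27)
river: ρ → (27,21,-19)
closes: descent 1, river 14
min |a| on river = 1

1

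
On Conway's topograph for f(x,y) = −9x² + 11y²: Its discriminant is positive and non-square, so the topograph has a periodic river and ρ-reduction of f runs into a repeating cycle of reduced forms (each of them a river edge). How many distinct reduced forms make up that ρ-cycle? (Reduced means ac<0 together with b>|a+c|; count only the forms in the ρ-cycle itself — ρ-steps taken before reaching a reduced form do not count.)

D = 396, ⌊√D⌋ = 19
descent: ρ → (11,0,-9)
descent: ρ → (-9,18,2)  [lands on river]
river: ρ → (2,18,-9)
ρ-cycle length = 2 (tail of 2 descent steps not counted)

2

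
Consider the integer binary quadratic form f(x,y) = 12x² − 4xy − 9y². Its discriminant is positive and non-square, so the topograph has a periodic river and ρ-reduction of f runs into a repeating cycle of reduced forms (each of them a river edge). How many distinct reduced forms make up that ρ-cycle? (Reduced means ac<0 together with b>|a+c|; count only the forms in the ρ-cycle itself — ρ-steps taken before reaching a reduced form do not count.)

D = 448, ⌊√D⌋ = 21
descent: ρ → (-9,4,12)  [lands on river]
river: ρ → (12,20,-1)
river: ρ → (-1,20,12)
river: ρ → (12,4,-9)
river: ρ → (-9,14,7)
river: ρ → (7,14,-9)
ρ-cycle length = 6 (tail of 1 descent step not counted)

6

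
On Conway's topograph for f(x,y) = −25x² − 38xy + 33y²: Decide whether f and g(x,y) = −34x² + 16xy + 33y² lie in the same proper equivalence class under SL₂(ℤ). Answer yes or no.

D₁ = 4744, D₂ = 4744
river cycle of f (length 18): (33, 38, -25), (-25, 62, 9), (9, 64, -18), (-18, 44, 39), (39, 34, -23), (-23, 58, 15), (15, 62, -15), (-15, 58, 23), (23, 34, -39), (-39, 44, 18), … (8 more)
river cycle of g (length 12): (33, 50, -17), (-17, 52, 30), (30, 68, -1), (-1, 68, 30), (30, 52, -17), (-17, 50, 33), (33, 16, -34), (-34, 52, 15), (15, 68, -2), (-2, 68, 15), … (2 more)
cycles differ ⇒ inequivalent

no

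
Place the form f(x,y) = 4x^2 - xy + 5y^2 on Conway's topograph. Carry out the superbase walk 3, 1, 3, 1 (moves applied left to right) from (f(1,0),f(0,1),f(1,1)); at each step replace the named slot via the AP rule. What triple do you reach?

start (4,5,8) = (f(1,0),f(0,1),f(1,1))
replace slot 3: 2·(4+5) − 8 = 10 → (4,5,10)
replace slot 1: 2·(5+10) − 4 = 26 → (26,5,10)
replace slot 3: 2·(26+5) − 10 = 52 → (26,5,52)
replace slot 1: 2·(5+52) − 26 = 88 → (88,5,52)

88,5,52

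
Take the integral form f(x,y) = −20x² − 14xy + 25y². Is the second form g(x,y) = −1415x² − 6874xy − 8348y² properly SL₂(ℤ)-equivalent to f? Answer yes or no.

D₁ = 2196, D₂ = 2196
river cycle of f (length 18): (25, 14, -20), (-20, 26, 19), (19, 12, -27), (-27, 42, 4), (4, 46, -5), (-5, 44, 13), (13, 34, -20), (-20, 46, 1), (1, 46, -20), (-20, 34, 13), … (8 more)
river cycle of g (length 18): (-27, 42, 4), (4, 46, -5), (-5, 44, 13), (13, 34, -20), (-20, 46, 1), (1, 46, -20), (-20, 34, 13), (13, 44, -5), (-5, 46, 4), (4, 42, -27), … (8 more)
cycles coincide ⇒ equivalent

yes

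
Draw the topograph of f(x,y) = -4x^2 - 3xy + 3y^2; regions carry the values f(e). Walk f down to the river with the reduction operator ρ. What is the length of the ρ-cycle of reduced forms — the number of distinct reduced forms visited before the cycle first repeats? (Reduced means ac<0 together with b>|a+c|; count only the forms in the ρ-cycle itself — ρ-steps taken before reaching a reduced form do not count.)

D = 57, ⌊√D⌋ = 7
descent: ρ → (3,3,-4)  [lands on river]
river: ρ → (-4,5,2)
river: ρ → (2,7,-1)
river: ρ → (-1,7,2)
river: ρ → (2,5,-4)
river: ρ → (-4,3,3)
ρ-cycle length = 6 (tail of 1 descent step not counted)

6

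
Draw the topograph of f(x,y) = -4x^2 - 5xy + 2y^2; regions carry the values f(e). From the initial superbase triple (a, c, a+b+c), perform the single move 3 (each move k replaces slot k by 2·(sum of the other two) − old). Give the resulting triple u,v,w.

start (-4,2,-7) = (f(1,0),f(0,1),f(1,1))
replace slot 3: 2·((-4)+2) − (-7) = 3 → (-4,2,3)

-4,2,3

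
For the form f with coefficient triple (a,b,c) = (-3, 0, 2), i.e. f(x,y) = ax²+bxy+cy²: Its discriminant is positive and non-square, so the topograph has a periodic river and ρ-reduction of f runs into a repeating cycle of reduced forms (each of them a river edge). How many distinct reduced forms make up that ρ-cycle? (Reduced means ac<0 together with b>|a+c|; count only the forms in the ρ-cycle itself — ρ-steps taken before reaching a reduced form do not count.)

D = 24, ⌊√D⌋ = 4
descent: ρ → (2,4,-1)  [lands on river]
river: ρ → (-1,4,2)
ρ-cycle length = 2 (tail of 1 descent step not counted)

2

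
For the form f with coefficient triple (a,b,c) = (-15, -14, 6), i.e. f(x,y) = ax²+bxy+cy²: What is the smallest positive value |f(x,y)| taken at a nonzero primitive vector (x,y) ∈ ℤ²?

descent: ρ → (6,14,-15)  [lands on river]
river: ρ → (-15,16,5)
river: ρ → (5,14,-18)
river: ρ → (-18,22,1)
river: ρ → (1,22,-18)
river: ρ → (-18,14,5)
river: ρ → (5,16,-15)
river: ρ → (-15,14,6)
river: ρ → (6,22,-3)
river: ρ → (-3,20,13)
river: ρ → (13,6,-10)
river: ρ → (-10,14,9)
river: ρ → (9,22,-2)
river: ρ → (-2,22,9)
river: ρ → (9,14,-10)
river: ρ → (-10,6,13)
river: ρ → (13,20,-3)
river: ρ → (-3,22,6)
closes: descent 1, river 18
min |a| on river = 1

1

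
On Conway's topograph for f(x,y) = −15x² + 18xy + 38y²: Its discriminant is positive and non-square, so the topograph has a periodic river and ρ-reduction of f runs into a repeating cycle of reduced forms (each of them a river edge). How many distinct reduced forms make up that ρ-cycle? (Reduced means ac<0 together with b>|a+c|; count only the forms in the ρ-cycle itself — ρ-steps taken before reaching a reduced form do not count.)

D = 2604, ⌊√D⌋ = 51
descent: ρ → (38,-18,-15)
descent: ρ → (-15,48,5)  [lands on river]
river: ρ → (5,42,-42)
river: ρ → (-42,42,5)
river: ρ → (5,48,-15)
river: ρ → (-15,42,14)
river: ρ → (14,42,-15)
ρ-cycle length = 6 (tail of 2 descent steps not counted)

6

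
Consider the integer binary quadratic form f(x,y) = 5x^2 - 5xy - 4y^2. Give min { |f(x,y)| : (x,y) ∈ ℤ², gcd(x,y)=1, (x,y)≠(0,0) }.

descent: ρ → (-4,5,5)  [lands on river]
river: ρ → (5,5,-4)
river: ρ → (-4,3,6)
river: ρ → (6,9,-1)
river: ρ → (-1,9,6)
river: ρ → (6,3,-4)
closes: descent 1, river 6
min |a| on river = 1

1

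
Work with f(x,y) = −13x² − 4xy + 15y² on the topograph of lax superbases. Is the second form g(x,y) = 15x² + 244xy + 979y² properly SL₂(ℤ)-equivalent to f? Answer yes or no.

D₁ = 796, D₂ = 796
river cycle of f (length 20): (15, 4, -13), (-13, 22, 6), (6, 26, -5), (-5, 24, 11), (11, 20, -9), (-9, 16, 15), (15, 14, -10), (-10, 26, 3), (3, 28, -1), (-1, 28, 3), … (10 more)
river cycle of g (length 20): (15, 4, -13), (-13, 22, 6), (6, 26, -5), (-5, 24, 11), (11, 20, -9), (-9, 16, 15), (15, 14, -10), (-10, 26, 3), (3, 28, -1), (-1, 28, 3), … (10 more)
cycles coincide ⇒ equivalent

yes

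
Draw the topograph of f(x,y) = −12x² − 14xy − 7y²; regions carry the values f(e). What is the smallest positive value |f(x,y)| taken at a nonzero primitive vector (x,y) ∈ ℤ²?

translate: b→-10 (≡14 mod 24), so (12,14,7)→(12,-10,5)
flip: (12,-10,5)→(5,10,12)
translate: b→0 (≡10 mod 10), so (5,10,12)→(5,0,7)
reduced (well bottom): (5,0,7) with a≤c, −a<b≤a
well minimum |f| = |-5| = 5 (negative-definite)

5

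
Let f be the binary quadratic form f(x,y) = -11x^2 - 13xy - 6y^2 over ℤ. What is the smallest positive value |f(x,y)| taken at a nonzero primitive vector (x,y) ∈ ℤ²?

translate: b→-9 (≡13 mod 22), so (11,13,6)→(11,-9,4)
flip: (11,-9,4)→(4,9,11)
translate: b→1 (≡9 mod 8), so (4,9,11)→(4,1,6)
reduced (well bottom): (4,1,6) with a≤c, −a<b≤a
well minimum |f| = |-4| = 4 (negative-definite)

4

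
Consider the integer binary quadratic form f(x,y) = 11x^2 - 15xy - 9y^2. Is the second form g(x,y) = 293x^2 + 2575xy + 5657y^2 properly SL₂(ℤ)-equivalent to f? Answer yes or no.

D₁ = 621, D₂ = 621
river cycle of f (length 4): (-9, 15, 11), (11, 7, -13), (-13, 19, 5), (5, 21, -9)
river cycle of g (length 4): (5, 21, -9), (-9, 15, 11), (11, 7, -13), (-13, 19, 5)
cycles coincide ⇒ equivalent

yes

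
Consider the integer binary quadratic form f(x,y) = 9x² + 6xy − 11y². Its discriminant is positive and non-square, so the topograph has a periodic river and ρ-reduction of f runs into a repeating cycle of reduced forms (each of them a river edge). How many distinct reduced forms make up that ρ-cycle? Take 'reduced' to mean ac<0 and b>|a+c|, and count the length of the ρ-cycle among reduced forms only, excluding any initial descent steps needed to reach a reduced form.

D = 432, ⌊√D⌋ = 20
river: ρ → (-11,16,4)
river: ρ → (4,16,-11)
river: ρ → (-11,6,9)
river: ρ → (9,12,-8)
river: ρ → (-8,20,1)
river: ρ → (1,20,-8)
river: ρ → (-8,12,9)
river: ρ → (9,6,-11)
ρ-cycle length = 8 (tail of 0 descent steps not counted)

8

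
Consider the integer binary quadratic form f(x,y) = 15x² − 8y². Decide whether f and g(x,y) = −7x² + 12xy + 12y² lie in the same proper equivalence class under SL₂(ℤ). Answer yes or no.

D₁ = 480, D₂ = 480
river cycle of f (length 4): (-8, 16, 7), (7, 12, -12), (-12, 12, 7), (7, 16, -8)
river cycle of g (length 4): (12, 12, -7), (-7, 16, 8), (8, 16, -7), (-7, 12, 12)
cycles differ ⇒ inequivalent

no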